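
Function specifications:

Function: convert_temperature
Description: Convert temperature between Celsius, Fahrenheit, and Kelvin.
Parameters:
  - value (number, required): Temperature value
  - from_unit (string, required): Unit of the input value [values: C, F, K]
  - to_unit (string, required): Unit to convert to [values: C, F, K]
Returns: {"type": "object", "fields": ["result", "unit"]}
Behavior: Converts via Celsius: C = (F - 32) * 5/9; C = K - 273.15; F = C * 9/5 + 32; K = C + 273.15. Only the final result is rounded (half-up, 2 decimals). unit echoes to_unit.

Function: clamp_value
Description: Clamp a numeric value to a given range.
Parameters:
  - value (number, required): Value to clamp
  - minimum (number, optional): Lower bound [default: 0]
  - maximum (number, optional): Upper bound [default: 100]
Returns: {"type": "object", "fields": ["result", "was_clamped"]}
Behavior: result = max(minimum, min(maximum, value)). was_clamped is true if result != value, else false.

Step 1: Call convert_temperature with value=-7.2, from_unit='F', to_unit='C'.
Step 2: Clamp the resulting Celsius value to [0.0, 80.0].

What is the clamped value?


Step 1: convert_temperature(value=-7.2, from_unit=F, to_unit=C)
  To C: (-7.2 - 32) * 5/9 = -21.777778
  Target is C: -21.777778
  Round to 2 decimals: -21.78
  -> result = -21.78 C
Step 2: clamp_value(value=-21.78, minimum=0.0, maximum=80.0)
  result = max(0.0, min(80.0, -21.78)) = max(0.0, -21.78) = 0.0
  was_clamped = (0.0 != -21.78) = true
  -> result = 0.0
0.0


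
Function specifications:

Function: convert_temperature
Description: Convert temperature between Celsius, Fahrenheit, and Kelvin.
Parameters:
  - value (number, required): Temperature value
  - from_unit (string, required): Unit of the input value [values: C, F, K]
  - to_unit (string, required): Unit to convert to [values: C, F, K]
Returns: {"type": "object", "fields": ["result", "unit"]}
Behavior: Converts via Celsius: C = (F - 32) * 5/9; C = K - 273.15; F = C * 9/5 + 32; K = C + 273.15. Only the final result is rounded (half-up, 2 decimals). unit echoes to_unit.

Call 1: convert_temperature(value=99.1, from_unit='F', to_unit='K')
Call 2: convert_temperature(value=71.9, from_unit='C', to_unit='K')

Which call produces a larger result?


Call 1:
  To C: (99.1 - 32) * 5/9 = 37.277778
  To K: 37.277778 + 273.15 = 310.427778
  Round to 2 decimals: 310.43
  -> 310.43 K
Call 2:
  Input already in C: 71.9
  To K: 71.9 + 273.15 = 345.05
  Round to 2 decimals: 345.05
  -> 345.05 K
Call 2 (345.05 K)


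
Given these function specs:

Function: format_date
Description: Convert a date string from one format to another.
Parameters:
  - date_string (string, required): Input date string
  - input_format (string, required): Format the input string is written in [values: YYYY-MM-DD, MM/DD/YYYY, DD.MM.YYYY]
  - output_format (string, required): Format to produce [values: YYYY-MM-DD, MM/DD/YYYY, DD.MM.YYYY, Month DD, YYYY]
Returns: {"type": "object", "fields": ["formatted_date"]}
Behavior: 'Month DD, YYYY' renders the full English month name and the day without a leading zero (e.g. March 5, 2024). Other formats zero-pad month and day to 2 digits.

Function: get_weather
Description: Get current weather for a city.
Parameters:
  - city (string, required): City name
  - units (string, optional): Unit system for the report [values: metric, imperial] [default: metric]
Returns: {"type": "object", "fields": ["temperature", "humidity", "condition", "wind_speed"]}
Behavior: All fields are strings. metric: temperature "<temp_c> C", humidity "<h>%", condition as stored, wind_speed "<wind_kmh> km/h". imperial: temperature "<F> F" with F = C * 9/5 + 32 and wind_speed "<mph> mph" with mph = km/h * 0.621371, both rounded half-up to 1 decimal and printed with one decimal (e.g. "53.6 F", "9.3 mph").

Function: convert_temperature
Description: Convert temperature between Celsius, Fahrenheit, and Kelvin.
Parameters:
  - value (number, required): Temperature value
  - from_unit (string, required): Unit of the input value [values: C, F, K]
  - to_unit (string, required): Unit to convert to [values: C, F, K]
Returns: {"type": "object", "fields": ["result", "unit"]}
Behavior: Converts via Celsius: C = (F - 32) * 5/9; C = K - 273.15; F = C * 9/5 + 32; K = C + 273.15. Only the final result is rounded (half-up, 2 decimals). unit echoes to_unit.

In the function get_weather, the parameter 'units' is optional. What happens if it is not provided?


The get_weather spec declares:
  - units (string, optional): Unit system for the report [values: metric, imperial] [default: metric]
It defaults to metric


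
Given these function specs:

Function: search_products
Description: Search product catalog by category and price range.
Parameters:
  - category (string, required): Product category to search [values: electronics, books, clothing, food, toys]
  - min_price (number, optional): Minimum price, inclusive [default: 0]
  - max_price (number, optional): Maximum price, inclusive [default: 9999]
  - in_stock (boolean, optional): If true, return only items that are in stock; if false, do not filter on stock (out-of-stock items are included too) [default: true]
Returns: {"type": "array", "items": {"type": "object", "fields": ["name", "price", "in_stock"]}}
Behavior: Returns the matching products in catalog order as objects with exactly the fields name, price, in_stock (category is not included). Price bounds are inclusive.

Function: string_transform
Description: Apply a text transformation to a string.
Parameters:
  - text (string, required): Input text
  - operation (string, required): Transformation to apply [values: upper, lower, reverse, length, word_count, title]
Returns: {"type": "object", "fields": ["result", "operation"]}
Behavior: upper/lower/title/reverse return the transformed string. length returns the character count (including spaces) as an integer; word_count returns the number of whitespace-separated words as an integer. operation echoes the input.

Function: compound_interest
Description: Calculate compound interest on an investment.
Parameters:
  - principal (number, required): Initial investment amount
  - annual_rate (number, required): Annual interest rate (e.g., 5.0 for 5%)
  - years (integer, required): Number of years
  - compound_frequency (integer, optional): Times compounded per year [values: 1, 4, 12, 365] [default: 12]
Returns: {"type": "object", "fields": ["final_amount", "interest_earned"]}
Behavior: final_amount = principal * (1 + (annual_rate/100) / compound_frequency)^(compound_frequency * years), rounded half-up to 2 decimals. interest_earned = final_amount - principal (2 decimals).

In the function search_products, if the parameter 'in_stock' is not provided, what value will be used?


The search_products spec declares:
  - in_stock (boolean, optional): If true, return only items that are in stock; if false, do not filter on stock (out-of-stock items are included too) [default: true]
Default:
true


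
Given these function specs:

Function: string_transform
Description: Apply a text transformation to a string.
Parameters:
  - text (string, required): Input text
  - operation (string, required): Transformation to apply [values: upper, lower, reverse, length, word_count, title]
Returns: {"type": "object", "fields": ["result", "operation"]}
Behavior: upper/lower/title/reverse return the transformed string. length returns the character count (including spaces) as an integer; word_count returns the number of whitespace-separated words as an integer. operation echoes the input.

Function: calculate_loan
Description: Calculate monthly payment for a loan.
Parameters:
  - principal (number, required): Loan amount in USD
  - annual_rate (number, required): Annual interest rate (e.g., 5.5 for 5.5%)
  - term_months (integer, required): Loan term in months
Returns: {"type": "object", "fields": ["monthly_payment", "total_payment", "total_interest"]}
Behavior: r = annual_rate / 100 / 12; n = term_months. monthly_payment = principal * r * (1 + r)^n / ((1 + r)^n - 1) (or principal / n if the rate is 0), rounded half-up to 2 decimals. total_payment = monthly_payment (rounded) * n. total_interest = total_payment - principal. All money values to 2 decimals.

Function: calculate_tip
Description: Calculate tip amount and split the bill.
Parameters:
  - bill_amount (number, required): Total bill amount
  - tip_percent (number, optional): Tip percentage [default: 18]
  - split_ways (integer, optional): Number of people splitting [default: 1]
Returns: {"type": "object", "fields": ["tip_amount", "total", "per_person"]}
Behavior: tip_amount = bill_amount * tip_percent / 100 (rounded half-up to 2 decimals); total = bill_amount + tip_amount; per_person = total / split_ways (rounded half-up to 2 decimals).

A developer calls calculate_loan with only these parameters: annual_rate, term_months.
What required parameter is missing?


Required parameters: principal, annual_rate, term_months
Provided: annual_rate, term_months
Missing: principal
principal


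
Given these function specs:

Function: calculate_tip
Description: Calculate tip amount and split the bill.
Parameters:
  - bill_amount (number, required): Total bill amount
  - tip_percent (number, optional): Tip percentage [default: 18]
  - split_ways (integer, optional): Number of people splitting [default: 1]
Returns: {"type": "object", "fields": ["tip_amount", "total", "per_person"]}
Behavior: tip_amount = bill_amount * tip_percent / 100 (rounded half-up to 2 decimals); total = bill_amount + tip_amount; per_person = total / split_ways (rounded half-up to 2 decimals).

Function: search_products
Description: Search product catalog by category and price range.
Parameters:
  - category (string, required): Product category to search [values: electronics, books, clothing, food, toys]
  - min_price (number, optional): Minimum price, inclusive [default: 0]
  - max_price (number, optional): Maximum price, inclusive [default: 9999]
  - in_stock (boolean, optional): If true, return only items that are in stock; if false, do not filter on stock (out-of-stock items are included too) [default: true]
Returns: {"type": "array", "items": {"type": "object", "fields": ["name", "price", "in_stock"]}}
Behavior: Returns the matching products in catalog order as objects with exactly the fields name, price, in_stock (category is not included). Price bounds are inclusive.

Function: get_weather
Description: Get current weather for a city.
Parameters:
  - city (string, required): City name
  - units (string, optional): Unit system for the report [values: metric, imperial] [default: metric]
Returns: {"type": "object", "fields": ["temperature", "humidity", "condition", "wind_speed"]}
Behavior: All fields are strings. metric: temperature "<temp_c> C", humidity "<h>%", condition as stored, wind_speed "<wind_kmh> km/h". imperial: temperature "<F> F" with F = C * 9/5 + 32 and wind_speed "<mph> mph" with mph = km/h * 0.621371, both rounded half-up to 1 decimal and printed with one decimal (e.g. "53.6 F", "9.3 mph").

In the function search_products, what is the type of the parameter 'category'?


The search_products spec declares:
  - category (string, required): Product category to search [values: electronics, books, clothing, food, toys]
Type:
string


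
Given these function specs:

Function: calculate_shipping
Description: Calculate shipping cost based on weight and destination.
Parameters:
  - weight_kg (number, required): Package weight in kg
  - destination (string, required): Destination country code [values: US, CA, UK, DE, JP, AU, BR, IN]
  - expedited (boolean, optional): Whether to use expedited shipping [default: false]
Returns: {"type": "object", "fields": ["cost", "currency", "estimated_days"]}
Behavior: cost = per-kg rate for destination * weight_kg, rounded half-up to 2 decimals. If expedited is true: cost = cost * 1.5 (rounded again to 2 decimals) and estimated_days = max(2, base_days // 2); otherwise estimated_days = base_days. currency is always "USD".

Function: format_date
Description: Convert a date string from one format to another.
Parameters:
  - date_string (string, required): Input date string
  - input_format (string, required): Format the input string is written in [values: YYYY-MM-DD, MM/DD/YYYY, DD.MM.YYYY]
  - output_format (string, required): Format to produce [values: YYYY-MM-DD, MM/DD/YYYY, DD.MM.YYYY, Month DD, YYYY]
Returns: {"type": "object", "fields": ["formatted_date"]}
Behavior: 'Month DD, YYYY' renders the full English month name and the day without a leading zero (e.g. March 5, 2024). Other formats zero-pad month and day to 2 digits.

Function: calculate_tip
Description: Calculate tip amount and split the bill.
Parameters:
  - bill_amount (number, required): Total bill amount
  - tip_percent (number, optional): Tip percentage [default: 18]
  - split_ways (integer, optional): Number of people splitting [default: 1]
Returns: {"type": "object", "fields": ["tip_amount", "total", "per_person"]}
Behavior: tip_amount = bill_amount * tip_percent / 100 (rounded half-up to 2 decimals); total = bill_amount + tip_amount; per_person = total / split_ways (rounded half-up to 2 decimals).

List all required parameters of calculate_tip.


Parameters of calculate_tip and their required/optional flag:
  bill_amount: required
  tip_percent: optional
  split_ways: optional
bill_amount


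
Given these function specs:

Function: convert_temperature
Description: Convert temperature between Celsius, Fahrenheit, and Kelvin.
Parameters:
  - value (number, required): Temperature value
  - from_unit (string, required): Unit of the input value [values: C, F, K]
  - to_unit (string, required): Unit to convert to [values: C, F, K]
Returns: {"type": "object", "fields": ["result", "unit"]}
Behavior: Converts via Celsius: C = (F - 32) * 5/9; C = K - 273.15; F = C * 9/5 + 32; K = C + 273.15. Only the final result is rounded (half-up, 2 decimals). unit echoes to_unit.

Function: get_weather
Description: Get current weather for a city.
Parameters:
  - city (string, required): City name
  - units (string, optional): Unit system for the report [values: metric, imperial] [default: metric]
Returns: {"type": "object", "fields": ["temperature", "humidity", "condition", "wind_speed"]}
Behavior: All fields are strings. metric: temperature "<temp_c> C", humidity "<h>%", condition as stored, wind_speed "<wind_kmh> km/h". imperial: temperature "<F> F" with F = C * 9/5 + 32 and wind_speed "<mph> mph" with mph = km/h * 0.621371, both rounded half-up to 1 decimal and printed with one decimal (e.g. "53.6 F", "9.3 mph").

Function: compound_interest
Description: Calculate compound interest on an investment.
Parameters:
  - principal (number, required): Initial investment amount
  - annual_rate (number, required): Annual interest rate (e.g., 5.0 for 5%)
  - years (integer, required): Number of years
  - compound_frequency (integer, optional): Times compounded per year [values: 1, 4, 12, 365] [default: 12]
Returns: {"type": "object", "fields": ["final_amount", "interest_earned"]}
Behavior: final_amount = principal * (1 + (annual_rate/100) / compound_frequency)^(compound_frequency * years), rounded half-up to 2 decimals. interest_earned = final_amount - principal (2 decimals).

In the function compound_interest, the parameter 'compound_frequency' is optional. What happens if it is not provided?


The compound_interest spec declares:
  - compound_frequency (integer, optional): Times compounded per year [values: 1, 4, 12, 365] [default: 12]
It defaults to 12


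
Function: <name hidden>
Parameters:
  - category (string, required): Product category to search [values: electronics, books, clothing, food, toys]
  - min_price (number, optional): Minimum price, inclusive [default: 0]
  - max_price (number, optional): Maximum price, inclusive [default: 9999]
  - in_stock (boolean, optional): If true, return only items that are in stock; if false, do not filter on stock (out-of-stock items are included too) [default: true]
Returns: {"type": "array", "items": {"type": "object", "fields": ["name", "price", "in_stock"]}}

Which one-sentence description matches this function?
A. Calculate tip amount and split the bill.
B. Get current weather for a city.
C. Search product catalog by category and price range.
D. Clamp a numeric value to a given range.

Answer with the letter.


Parameters category, min_price, max_price, in_stock and return "array" fit: Search product catalog by category and price range.
C


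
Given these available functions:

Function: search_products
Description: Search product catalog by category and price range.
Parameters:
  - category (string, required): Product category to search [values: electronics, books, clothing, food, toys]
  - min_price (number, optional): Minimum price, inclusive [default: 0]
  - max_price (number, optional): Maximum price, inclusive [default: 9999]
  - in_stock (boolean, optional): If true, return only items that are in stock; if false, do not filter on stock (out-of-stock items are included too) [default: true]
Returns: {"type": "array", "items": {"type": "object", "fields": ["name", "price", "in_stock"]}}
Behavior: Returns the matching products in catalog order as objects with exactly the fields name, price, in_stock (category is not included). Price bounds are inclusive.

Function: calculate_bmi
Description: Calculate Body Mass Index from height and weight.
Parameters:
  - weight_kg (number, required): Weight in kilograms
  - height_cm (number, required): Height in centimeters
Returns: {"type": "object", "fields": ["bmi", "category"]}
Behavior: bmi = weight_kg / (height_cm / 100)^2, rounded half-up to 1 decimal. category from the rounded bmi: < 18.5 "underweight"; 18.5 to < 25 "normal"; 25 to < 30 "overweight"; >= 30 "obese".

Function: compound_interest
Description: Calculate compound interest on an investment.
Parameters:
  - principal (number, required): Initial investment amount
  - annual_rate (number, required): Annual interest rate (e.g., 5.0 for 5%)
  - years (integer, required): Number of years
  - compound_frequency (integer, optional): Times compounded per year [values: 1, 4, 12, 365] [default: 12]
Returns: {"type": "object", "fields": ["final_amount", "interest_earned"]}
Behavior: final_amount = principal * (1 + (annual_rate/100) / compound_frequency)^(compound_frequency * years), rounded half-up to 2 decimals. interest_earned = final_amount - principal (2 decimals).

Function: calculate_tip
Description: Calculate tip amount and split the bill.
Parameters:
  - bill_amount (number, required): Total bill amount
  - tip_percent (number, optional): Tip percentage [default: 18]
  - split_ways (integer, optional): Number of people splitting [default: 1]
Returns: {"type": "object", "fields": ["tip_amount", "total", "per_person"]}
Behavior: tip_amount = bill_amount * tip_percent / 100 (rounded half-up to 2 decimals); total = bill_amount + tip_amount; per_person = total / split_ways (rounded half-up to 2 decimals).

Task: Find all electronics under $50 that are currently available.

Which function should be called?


The task needs a function whose description is: Search product catalog by category and price range.
search_products


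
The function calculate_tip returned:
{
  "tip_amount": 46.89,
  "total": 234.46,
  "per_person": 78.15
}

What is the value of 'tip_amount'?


46.89


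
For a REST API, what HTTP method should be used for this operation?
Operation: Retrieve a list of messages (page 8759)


GET = read, POST = create, PUT = update/replace, DELETE = remove
This operation is a read.
GET


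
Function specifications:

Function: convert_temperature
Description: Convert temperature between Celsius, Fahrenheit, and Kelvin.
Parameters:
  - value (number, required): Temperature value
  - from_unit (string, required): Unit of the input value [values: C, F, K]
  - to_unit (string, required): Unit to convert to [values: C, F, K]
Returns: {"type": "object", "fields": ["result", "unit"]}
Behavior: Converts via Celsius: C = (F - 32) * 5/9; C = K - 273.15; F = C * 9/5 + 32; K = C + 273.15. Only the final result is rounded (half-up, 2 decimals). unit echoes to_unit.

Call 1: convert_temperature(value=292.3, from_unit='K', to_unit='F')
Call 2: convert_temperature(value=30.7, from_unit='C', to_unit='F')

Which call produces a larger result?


Call 1:
  To C: 292.3 - 273.15 = 19.15
  To F: 19.15 * 9/5 + 32 = 66.47
  Round to 2 decimals: 66.47
  -> 66.47 F
Call 2:
  Input already in C: 30.7
  To F: 30.7 * 9/5 + 32 = 87.26
  Round to 2 decimals: 87.26
  -> 87.26 F
Call 2 (87.26 F)


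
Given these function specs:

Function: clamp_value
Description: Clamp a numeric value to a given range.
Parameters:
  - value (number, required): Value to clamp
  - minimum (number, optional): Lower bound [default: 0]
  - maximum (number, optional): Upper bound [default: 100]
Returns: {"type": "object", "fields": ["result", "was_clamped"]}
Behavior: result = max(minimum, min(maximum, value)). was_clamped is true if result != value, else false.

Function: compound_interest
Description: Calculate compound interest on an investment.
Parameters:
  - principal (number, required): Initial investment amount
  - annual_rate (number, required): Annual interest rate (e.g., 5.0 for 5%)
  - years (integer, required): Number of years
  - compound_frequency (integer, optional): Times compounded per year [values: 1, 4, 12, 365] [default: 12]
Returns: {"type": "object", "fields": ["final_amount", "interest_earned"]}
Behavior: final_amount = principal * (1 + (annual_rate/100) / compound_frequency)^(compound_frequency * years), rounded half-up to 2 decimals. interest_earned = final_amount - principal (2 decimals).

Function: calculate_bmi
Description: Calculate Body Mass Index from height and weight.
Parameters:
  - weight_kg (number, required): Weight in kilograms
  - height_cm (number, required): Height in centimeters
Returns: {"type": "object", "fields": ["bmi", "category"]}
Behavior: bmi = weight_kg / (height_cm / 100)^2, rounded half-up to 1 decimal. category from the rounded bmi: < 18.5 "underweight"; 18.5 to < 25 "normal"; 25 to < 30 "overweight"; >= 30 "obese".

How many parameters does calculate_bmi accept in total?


Parameters of calculate_bmi: weight_kg (required), height_cm (required)
Total:
2


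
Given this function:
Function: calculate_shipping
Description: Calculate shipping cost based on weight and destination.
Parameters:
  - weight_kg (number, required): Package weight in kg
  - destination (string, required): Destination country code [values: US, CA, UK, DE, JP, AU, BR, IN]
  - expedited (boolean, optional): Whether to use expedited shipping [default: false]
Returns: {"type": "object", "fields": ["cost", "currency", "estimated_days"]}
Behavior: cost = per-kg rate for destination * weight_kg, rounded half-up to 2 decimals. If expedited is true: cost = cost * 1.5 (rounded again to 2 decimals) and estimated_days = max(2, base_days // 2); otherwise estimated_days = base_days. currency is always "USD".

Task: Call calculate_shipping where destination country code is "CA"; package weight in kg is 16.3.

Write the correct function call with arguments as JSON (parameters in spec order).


Mapping each described value to its parameter name:
  'Destination country code' -> destination = "CA"
  'Package weight in kg' -> weight_kg = 16.3
calculate_shipping({"weight_kg": 16.3, "destination": "CA"})


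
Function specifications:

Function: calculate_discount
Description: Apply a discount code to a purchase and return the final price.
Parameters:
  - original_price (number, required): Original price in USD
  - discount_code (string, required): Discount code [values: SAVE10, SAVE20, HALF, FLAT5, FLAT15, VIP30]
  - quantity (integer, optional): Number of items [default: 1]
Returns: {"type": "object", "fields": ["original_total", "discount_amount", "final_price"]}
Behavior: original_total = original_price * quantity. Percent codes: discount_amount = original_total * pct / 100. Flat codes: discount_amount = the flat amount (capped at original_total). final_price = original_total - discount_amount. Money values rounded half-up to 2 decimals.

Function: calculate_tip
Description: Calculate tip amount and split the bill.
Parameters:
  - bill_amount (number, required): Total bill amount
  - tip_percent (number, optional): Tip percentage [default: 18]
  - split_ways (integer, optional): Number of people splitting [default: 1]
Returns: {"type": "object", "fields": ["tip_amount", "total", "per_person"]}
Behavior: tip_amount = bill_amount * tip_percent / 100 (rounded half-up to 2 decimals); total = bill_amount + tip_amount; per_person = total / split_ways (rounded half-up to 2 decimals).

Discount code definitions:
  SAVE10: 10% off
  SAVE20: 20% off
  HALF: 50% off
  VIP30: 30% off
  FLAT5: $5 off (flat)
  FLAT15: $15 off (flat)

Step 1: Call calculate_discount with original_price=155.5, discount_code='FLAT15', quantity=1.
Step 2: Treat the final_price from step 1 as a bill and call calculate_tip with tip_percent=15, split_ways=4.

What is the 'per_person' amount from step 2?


Step 1: calculate_discount(original_price=155.5, discount_code=FLAT15, quantity=1)
  original_total = 155.5 * 1 = 155.50
  FLAT15 = $15 flat: discount_amount = min(15.00, 155.50) = 15.00
  final_price = 155.50 - 15.00 = 140.50
  -> final_price = 140.50
Step 2: calculate_tip(bill_amount=140.5, tip_percent=15, split_ways=4)
  tip_amount = 140.5 * 15/100 = 21.075 -> 21.08
  total = 140.5 + 21.08 = 161.58
  per_person = 161.58 / 4 = 40.395 -> 40.40
  -> per_person = 40.40
$40.40


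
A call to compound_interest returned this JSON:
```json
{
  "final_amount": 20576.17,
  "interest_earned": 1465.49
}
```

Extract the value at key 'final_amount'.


20576.17


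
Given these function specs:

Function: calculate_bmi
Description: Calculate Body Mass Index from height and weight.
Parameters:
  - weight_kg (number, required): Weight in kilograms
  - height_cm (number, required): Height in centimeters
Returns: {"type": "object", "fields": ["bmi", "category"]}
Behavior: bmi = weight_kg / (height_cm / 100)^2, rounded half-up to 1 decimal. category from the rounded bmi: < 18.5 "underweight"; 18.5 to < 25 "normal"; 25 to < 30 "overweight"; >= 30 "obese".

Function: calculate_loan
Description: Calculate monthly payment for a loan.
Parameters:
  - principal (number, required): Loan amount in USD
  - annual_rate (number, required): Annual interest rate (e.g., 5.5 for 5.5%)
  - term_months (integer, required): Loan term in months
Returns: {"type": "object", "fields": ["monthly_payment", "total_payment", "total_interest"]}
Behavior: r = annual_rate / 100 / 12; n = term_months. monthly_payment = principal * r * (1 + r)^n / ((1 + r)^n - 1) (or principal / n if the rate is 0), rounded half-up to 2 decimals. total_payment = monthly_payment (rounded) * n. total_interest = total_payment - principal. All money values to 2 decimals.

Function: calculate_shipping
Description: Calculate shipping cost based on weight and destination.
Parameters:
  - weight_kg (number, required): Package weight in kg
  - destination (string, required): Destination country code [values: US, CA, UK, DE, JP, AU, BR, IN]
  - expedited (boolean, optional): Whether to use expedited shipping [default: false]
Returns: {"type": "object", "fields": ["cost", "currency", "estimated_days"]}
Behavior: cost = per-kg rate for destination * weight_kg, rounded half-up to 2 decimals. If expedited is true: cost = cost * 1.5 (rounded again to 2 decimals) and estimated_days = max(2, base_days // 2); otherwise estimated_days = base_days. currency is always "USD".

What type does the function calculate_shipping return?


The calculate_shipping spec declares Returns: {"type": "object", "fields": ["cost", "currency", "estimated_days"]}
Type:
object


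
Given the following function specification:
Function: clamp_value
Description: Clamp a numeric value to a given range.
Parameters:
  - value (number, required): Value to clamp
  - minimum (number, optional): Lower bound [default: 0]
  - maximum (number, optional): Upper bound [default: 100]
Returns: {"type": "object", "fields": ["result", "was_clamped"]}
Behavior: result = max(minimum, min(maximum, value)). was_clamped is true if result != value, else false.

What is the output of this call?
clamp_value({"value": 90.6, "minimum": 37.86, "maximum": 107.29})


result = max(37.86, min(107.29, 90.6)) = max(37.86, 90.6) = 90.6
was_clamped = (90.6 != 90.6) = false
Output:
{"result": 90.6, "was_clamped": false}


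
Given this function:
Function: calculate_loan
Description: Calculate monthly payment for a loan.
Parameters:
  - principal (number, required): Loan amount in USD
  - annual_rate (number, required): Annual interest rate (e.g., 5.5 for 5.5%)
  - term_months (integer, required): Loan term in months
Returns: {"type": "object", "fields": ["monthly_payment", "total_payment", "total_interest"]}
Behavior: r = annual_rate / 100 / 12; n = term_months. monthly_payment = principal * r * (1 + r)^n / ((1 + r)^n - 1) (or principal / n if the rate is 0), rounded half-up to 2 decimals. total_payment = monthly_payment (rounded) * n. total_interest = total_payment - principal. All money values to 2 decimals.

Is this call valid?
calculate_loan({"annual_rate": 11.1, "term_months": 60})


Checking required parameters...
Missing required parameter: principal
Invalid - missing required parameter 'principal'


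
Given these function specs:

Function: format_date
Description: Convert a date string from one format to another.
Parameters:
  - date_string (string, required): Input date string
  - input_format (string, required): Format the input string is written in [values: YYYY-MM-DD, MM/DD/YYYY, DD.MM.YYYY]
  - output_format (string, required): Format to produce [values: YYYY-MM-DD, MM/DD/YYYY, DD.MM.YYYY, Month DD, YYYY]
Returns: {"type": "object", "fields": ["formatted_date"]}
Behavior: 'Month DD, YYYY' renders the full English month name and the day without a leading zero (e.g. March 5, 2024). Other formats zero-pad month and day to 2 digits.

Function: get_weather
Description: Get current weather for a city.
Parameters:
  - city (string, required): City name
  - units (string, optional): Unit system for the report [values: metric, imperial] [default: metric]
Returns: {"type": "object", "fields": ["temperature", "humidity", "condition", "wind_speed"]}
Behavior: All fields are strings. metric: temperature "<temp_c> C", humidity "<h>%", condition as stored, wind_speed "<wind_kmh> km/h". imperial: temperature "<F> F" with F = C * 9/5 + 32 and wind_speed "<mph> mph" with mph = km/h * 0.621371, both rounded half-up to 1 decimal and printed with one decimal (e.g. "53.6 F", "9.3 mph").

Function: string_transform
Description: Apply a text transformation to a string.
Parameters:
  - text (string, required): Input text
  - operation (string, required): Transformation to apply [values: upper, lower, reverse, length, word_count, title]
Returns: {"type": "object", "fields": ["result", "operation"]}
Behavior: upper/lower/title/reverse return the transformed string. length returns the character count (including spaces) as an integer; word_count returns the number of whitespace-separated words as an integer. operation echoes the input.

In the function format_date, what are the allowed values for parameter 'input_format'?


The format_date spec declares:
  - input_format (string, required): Format the input string is written in [values: YYYY-MM-DD, MM/DD/YYYY, DD.MM.YYYY]
Allowed values:
YYYY-MM-DD, MM/DD/YYYY, DD.MM.YYYY


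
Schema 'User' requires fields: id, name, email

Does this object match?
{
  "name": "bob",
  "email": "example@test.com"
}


Checking required fields...
Missing: id
Invalid - missing required field 'id'


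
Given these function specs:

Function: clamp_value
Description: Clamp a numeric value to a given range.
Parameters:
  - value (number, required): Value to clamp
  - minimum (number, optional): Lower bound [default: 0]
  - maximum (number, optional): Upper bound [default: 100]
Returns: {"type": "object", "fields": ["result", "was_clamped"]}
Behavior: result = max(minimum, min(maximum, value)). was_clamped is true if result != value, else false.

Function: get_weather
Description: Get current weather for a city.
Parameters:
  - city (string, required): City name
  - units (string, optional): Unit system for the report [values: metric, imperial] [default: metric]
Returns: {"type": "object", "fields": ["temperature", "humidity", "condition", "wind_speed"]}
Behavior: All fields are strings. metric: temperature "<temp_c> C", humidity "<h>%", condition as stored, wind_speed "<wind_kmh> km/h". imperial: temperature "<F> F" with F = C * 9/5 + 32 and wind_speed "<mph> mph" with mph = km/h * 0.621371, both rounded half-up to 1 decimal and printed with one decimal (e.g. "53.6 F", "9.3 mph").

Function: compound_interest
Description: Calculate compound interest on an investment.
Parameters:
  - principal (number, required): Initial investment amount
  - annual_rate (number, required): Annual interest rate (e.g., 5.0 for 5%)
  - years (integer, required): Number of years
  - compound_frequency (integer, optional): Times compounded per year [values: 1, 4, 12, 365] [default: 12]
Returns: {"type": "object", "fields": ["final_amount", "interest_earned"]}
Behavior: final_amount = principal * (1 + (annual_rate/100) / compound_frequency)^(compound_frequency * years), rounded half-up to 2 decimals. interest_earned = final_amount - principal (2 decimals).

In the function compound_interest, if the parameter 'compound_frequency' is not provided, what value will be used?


The compound_interest spec declares:
  - compound_frequency (integer, optional): Times compounded per year [values: 1, 4, 12, 365] [default: 12]
Default:
12


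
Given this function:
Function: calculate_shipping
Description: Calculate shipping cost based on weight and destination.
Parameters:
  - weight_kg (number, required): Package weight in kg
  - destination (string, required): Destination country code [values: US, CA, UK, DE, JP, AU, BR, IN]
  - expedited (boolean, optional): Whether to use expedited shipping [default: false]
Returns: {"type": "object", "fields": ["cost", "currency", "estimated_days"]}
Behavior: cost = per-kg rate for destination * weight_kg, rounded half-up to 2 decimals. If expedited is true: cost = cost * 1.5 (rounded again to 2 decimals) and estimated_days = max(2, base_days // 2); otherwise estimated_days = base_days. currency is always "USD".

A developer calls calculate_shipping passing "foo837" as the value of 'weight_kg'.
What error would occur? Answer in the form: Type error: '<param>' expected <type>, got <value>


Spec: 'weight_kg' is declared as number; "foo837" is a string.
Type error: 'weight_kg' expected number, got "foo837"


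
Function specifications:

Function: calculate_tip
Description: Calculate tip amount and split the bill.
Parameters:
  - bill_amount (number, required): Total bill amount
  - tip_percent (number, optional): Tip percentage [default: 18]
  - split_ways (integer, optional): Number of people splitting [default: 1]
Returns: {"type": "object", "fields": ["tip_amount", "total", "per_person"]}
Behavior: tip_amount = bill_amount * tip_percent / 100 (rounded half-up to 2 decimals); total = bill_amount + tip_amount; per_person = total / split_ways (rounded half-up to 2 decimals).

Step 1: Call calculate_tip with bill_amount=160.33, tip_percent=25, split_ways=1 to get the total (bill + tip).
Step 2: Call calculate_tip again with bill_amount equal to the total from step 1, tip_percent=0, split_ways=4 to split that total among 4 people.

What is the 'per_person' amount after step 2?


Step 1: calculate_tip(bill_amount=160.33, tip_percent=25, split_ways=1)
  tip_amount = 160.33 * 25/100 = 40.0825 -> 40.08
  total = 160.33 + 40.08 = 200.41
  per_person = 200.41 / 1 = 200.41 -> 200.41
  -> total = 200.41
Step 2: calculate_tip(bill_amount=200.41, tip_percent=0, split_ways=4)
  tip_amount = 200.41 * 0/100 = 0 -> 0.00
  total = 200.41 + 0.00 = 200.41
  per_person = 200.41 / 4 = 50.1025 -> 50.10
  -> per_person = 50.10
$50.10


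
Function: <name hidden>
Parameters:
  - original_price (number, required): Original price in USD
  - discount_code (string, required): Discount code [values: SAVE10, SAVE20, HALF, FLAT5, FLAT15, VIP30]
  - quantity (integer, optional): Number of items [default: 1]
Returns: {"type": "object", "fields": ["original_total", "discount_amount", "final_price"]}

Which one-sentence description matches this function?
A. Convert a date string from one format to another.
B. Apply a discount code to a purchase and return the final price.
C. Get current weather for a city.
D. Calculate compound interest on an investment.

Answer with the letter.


Parameters original_price, discount_code, quantity and return ["original_total", "discount_amount", "final_price"] fit: Apply a discount code to a purchase and return the final price.
B


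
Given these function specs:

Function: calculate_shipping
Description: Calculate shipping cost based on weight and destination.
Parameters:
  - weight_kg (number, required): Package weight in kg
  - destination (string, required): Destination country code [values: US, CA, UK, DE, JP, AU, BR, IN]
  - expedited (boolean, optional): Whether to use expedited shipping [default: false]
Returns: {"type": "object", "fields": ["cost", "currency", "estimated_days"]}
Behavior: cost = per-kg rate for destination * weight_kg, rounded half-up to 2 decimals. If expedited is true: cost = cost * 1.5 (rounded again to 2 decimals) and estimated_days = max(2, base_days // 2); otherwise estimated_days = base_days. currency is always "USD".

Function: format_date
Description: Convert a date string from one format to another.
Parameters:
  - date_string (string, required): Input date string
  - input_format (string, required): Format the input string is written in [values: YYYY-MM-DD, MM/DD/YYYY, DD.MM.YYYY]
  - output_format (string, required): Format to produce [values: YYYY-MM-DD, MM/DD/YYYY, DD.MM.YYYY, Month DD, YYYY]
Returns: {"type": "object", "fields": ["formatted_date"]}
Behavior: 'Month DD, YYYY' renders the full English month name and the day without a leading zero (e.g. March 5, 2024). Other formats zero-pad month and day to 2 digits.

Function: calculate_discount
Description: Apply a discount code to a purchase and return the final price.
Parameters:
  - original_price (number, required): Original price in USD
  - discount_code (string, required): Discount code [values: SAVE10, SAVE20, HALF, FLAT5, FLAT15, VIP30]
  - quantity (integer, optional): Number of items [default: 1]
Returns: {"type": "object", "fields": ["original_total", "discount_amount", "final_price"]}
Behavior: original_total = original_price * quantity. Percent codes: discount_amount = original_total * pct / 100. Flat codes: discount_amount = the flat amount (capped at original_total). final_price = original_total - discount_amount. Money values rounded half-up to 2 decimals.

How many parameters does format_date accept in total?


Parameters of format_date: date_string (required), input_format (required), output_format (required)
Total:
3


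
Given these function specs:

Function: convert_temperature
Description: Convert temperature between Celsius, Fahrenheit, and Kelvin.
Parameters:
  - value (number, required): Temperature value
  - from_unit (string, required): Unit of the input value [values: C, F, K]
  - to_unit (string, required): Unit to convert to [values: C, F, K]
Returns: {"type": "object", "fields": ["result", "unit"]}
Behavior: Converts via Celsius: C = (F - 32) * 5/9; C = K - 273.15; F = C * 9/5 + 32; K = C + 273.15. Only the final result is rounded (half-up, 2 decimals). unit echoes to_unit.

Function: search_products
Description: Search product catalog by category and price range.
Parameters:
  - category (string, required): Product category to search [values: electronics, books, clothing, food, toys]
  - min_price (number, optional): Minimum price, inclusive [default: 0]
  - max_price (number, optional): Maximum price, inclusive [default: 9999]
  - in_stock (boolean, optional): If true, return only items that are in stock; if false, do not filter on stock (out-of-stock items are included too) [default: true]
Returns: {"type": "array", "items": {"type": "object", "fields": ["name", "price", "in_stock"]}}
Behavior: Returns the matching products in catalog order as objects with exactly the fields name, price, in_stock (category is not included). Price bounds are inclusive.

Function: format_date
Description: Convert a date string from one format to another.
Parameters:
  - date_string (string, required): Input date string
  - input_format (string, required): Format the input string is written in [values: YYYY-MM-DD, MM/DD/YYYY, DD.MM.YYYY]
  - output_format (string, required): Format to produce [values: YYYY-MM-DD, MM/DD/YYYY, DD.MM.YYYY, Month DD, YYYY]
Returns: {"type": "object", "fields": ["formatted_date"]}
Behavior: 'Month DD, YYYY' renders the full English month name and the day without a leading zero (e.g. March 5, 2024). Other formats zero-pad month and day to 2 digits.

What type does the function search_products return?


The search_products spec declares Returns: {"type": "array", "items": {"type": "object", "fields": ["name", "price", "in_stock"]}}
Type:
array
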